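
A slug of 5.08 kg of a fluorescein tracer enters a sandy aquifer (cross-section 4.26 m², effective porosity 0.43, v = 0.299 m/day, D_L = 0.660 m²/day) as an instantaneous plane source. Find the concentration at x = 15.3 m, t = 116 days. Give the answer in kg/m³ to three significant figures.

For an instantaneous plane source, C(x,t) = M/(n_e·A·√(4πDt)) · exp(−(x−vt)²/(4Dt)), with n_e·A the pore (flow) area.
Plume center vt = 0.299 × 116 = 34.684 m, so the well at 15.3 m is 19.384 m upgradient of the peak.
√(4πDt) = 31.02 m, giving peak height M/(n_e·A·√(4πDt)) = 5.08/(0.43 × 4.26 × 31.02) = 0.08940 kg/m³.
(x−vt)²/(4Dt) = (-19.384)²/(4 × 0.660 × 116) = 1.227; exp(−1.227) = 0.2932.
C = 0.08940 × 0.2932 = 0.0262 kg/m³.

0.0262 kg/m³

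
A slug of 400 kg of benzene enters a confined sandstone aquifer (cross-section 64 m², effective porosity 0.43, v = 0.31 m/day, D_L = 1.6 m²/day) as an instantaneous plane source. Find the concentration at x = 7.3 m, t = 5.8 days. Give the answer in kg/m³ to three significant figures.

For an instantaneous plane source, C(x,t) = M/(n_e·A·√(4πDt)) · exp(−(x−vt)²/(4Dt)), with n_e·A the pore (flow) area.
Plume center vt = 0.31 × 5.8 = 1.798 m, so the well at 7.3 m is 5.502 m downgradient of the peak.
√(4πDt) = 10.80 m, giving peak height M/(n_e·A·√(4πDt)) = 400/(0.43 × 64 × 10.80) = 1.346 kg/m³.
(x−vt)²/(4Dt) = (5.502)²/(4 × 1.6 × 5.8) = 0.8155; exp(−0.8155) = 0.4424.
C = 1.346 × 0.4424 = 0.595 kg/m³.

0.595 kg/m³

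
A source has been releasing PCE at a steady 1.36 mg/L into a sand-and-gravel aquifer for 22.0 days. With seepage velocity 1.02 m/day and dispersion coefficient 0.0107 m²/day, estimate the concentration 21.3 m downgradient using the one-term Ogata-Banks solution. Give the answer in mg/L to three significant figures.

For a continuous step input, C/C₀ ≈ ½·erfc((x−vt)/(2√(Dt))).
vt = 1.02 × 22.0 = 22.44 m and 2√(Dt) = 2√(0.0107 × 22.0) = 0.9704 m.
Argument (x−vt)/(2√(Dt)) = (21.3 − 22.44)/0.9704 = -1.175; ½·erfc(-1.175) = 0.9517.
C = 1.36 × 0.9517 = 1.29 mg/L.

1.29 mg/L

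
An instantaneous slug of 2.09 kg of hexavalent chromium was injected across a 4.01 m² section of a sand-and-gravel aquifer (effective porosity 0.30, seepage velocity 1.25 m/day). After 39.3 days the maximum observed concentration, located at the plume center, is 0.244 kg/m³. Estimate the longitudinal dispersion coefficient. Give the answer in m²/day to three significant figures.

At the plume center C_max = M/(n_e·A·√(4πDt)), so D = M²/(4πt·(n_e·A·C_max)²).
n_e·A·C_max = 0.30 × 4.01 × 0.244 = 0.2935 kg/m.
D = 2.09²/(4π × 39.3 × 0.2935²) = 0.103 m²/day.

0.103 m²/day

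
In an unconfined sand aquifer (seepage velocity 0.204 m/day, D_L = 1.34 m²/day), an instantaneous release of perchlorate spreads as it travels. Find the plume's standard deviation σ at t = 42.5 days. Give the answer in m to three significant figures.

10.7 m

Dispersive spreading gives a Gaussian with σ² = 2Dt; advection only shifts the center.
σ = √(2 × 1.34 × 42.5) = 10.7 m.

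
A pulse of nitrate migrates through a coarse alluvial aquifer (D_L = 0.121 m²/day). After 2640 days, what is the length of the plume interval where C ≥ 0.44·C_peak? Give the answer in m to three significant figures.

The plume is Gaussian with σ = √(2Dt) = √(2 × 0.121 × 2640) = 25.28 m.
C/C_peak = exp(−Δx²/(2σ²)) = 0.44 ⇒ Δx = σ·√(−2 ln 0.44) = 25.28 × 1.281 = 32.38 m.
Width = 2Δx = 64.8 m.

64.8 m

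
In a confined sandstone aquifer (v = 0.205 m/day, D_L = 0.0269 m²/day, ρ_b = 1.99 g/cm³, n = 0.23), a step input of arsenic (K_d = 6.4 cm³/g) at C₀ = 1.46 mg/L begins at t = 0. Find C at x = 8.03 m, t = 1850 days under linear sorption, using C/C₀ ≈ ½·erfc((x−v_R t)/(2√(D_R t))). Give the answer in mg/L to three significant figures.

Retardation factor R = 1 + ρ_b·K_d/n = 1 + 1.99 × 6.4/0.23 = 56.37.
Sorption retards both mechanisms: v_R = v/R = 0.003637 m/day, D_R = D/R = 0.0004772 m²/day.
v_R·t = 0.003637 × 1850 = 6.72845 m; 2√(D_R t) = 1.879 m; argument = (8.03 − 6.72845)/1.879 = 0.6927.
C = C₀ × ½·erfc(0.6927) = 1.46 × 0.1636 = 0.239 mg/L.

0.239 mg/L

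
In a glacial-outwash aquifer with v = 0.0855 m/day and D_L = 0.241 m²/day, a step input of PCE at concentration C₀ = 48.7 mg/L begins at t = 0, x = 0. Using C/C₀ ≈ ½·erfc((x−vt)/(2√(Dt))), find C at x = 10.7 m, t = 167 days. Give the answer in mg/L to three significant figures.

31.9 mg/L

For a continuous step input, C/C₀ ≈ ½·erfc((x−vt)/(2√(Dt))).
vt = 0.0855 × 167 = 14.2785 m and 2√(Dt) = 2√(0.241 × 167) = 12.69 m.
Argument (x−vt)/(2√(Dt)) = (10.7 − 14.2785)/12.69 = -0.2820; ½·erfc(-0.2820) = 0.6550.
C = 48.7 × 0.6550 = 31.9 mg/L.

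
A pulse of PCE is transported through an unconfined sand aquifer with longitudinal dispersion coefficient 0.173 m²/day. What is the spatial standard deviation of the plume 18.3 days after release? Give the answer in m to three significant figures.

2.52 m

Dispersive spreading gives a Gaussian with σ² = 2Dt; advection only shifts the center.
σ = √(2 × 0.173 × 18.3) = 2.52 m.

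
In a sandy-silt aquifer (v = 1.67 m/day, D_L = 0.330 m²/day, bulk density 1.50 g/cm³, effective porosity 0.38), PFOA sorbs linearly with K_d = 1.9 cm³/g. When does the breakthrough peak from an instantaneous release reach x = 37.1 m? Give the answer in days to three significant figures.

Retardation factor R = 1 + ρ_b·K_d/n = 1 + 1.50 × 1.9/0.38 = 8.500.
Sorption retards both mechanisms: v_R = v/R = 0.1965 m/day, D_R = D/R = 0.03882 m²/day.
Peak time from v_R²t² + 2D_R t − x² = 0: t = (√(D_R² + v_R²x²) − D_R)/v_R².
√(D_R² + v_R²x²) = √(0.03882² + 0.1965² × 37.1²) = 7.290; v_R² = 0.03861.
t = (7.290 − 0.03882)/0.03861 = 188 days.

188 days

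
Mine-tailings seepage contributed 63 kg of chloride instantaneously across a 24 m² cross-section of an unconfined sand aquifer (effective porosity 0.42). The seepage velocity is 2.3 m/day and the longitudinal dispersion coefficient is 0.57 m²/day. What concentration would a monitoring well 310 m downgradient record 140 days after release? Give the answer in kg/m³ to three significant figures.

For an instantaneous plane source, C(x,t) = M/(n_e·A·√(4πDt)) · exp(−(x−vt)²/(4Dt)), with n_e·A the pore (flow) area.
Plume center vt = 2.3 × 140 = 322 m, so the well at 310 m is 12 m upgradient of the peak.
√(4πDt) = 31.67 m, giving peak height M/(n_e·A·√(4πDt)) = 63/(0.42 × 24 × 31.67) = 0.1973 kg/m³.
(x−vt)²/(4Dt) = (-12)²/(4 × 0.57 × 140) = 0.4511; exp(−0.4511) = 0.6369.
C = 0.1973 × 0.6369 = 0.126 kg/m³.

0.126 kg/m³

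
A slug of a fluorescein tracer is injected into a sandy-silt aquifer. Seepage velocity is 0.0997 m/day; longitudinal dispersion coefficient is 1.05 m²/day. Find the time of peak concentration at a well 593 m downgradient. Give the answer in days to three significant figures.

For the 1D instantaneous-source solution, setting ∂C/∂t = 0 at fixed x gives v²t² + 2Dt − x² = 0, so t = (√(D² + v²x²) − D)/v².
√(D² + v²x²) = √(1.05² + 0.0997² × 593²) = 59.13; v² = 0.00994009.
t = (59.13 − 1.05)/0.00994009 = 5840 days (vs. the pure-advection estimate x/v = 5950 d).

5840 days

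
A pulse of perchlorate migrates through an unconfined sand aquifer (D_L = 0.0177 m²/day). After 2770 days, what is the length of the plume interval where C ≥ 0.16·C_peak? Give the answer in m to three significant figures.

37.9 m

The plume is Gaussian with σ = √(2Dt) = √(2 × 0.0177 × 2770) = 9.902 m.
C/C_peak = exp(−Δx²/(2σ²)) = 0.16 ⇒ Δx = σ·√(−2 ln 0.16) = 9.902 × 1.914 = 18.95 m.
Width = 2Δx = 37.9 m.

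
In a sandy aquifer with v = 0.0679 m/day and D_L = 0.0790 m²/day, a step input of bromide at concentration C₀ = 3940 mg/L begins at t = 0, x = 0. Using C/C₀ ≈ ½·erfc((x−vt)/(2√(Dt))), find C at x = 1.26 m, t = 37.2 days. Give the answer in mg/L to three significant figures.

For a continuous step input, C/C₀ ≈ ½·erfc((x−vt)/(2√(Dt))).
vt = 0.0679 × 37.2 = 2.52588 m and 2√(Dt) = 2√(0.0790 × 37.2) = 3.429 m.
Argument (x−vt)/(2√(Dt)) = (1.26 − 2.52588)/3.429 = -0.3692; ½·erfc(-0.3692) = 0.6992.
C = 3940 × 0.6992 = 2750 mg/L.

2750 mg/L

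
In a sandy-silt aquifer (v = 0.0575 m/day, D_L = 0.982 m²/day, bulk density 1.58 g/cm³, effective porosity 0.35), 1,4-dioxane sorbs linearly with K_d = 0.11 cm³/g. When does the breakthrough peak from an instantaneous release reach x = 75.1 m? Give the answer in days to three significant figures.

1560 days

Retardation factor R = 1 + ρ_b·K_d/n = 1 + 1.58 × 0.11/0.35 = 1.497.
Sorption retards both mechanisms: v_R = v/R = 0.03841 m/day, D_R = D/R = 0.6560 m²/day.
Peak time from v_R²t² + 2D_R t − x² = 0: t = (√(D_R² + v_R²x²) − D_R)/v_R².
√(D_R² + v_R²x²) = √(0.6560² + 0.03841² × 75.1²) = 2.958; v_R² = 0.001475.
t = (2.958 − 0.6560)/0.001475 = 1560 days.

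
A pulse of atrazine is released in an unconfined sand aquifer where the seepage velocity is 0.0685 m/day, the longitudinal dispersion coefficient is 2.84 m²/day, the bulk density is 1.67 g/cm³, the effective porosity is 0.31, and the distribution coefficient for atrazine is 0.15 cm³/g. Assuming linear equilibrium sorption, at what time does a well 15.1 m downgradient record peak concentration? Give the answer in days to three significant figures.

70.3 days

Retardation factor R = 1 + ρ_b·K_d/n = 1 + 1.67 × 0.15/0.31 = 1.808.
Sorption retards both mechanisms: v_R = v/R = 0.03789 m/day, D_R = D/R = 1.571 m²/day.
Peak time from v_R²t² + 2D_R t − x² = 0: t = (√(D_R² + v_R²x²) − D_R)/v_R².
√(D_R² + v_R²x²) = √(1.571² + 0.03789² × 15.1²) = 1.672; v_R² = 0.001436.
t = (1.672 − 1.571)/0.001436 = 70.3 days.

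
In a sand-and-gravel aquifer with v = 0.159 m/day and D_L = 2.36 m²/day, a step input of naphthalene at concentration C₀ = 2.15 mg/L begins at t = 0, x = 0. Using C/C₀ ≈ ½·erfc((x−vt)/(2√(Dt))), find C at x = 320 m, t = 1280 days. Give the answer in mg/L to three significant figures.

For a continuous step input, C/C₀ ≈ ½·erfc((x−vt)/(2√(Dt))).
vt = 0.159 × 1280 = 203.52 m and 2√(Dt) = 2√(2.36 × 1280) = 109.9 m.
Argument (x−vt)/(2√(Dt)) = (320 − 203.52)/109.9 = 1.060; ½·erfc(1.060) = 0.06693.
C = 2.15 × 0.06693 = 0.144 mg/L.

0.144 mg/L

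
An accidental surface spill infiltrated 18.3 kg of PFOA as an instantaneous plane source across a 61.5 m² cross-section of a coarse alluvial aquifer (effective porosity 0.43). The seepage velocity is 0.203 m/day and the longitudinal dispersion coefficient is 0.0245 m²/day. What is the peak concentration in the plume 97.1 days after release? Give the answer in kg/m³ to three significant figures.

0.127 kg/m³

The peak of an instantaneous 1D plume sits at x = vt; there the Gaussian factor is 1 and C_max = M/(n_e·A·√(4πDt)), where n_e·A is the pore area the mass is dissolved in.
√(4πDt) = √(4π × 0.0245 × 97.1) = 5.468 m, so C_max = 18.3/(0.43 × 61.5 × 5.468) = 0.127 kg/m³.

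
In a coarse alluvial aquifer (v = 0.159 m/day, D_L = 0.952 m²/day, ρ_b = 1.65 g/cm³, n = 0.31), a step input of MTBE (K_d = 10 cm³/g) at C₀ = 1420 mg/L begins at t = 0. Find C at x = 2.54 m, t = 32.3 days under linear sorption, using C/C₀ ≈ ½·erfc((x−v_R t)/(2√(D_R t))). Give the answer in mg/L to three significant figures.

15.4 mg/L

Retardation factor R = 1 + ρ_b·K_d/n = 1 + 1.65 × 10/0.31 = 54.23.
Sorption retards both mechanisms: v_R = v/R = 0.002932 m/day, D_R = D/R = 0.01755 m²/day.
v_R·t = 0.002932 × 32.3 = 0.0947036 m; 2√(D_R t) = 1.506 m; argument = (2.54 − 0.0947036)/1.506 = 1.624.
C = C₀ × ½·erfc(1.624) = 1420 × 0.01082 = 15.4 mg/L.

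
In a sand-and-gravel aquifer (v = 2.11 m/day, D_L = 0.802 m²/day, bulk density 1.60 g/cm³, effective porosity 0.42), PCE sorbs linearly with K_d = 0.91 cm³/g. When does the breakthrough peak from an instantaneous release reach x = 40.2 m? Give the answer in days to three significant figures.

Retardation factor R = 1 + ρ_b·K_d/n = 1 + 1.60 × 0.91/0.42 = 4.467.
Sorption retards both mechanisms: v_R = v/R = 0.4724 m/day, D_R = D/R = 0.1795 m²/day.
Peak time from v_R²t² + 2D_R t − x² = 0: t = (√(D_R² + v_R²x²) − D_R)/v_R².
√(D_R² + v_R²x²) = √(0.1795² + 0.4724² × 40.2²) = 18.99; v_R² = 0.2232.
t = (18.99 − 0.1795)/0.2232 = 84.3 days.

84.3 days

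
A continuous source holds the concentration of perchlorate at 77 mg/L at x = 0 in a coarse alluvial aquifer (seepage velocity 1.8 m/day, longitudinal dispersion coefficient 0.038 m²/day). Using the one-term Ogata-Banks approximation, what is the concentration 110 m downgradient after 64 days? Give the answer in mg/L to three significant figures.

76.3 mg/L

For a continuous step input, C/C₀ ≈ ½·erfc((x−vt)/(2√(Dt))).
vt = 1.8 × 64 = 115.2 m and 2√(Dt) = 2√(0.038 × 64) = 3.119 m.
Argument (x−vt)/(2√(Dt)) = (110 − 115.2)/3.119 = -1.667; ½·erfc(-1.667) = 0.9908.
C = 77 × 0.9908 = 76.3 mg/L.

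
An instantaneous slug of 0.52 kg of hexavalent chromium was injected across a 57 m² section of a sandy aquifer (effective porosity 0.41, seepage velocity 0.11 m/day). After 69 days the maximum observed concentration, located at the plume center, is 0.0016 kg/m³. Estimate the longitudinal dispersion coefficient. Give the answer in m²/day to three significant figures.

0.223 m²/day

At the plume center C_max = M/(n_e·A·√(4πDt)), so D = M²/(4πt·(n_e·A·C_max)²).
n_e·A·C_max = 0.41 × 57 × 0.0016 = 0.03739 kg/m.
D = 0.52²/(4π × 69 × 0.03739²) = 0.223 m²/day.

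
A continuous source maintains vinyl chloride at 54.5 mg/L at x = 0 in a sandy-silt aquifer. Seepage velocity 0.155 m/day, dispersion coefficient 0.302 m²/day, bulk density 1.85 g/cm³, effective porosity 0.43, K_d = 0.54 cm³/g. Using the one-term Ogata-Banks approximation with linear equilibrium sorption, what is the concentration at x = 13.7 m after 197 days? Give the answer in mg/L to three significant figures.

Retardation factor R = 1 + ρ_b·K_d/n = 1 + 1.85 × 0.54/0.43 = 3.323.
Sorption retards both mechanisms: v_R = v/R = 0.04664 m/day, D_R = D/R = 0.09088 m²/day.
v_R·t = 0.04664 × 197 = 9.18808 m; 2√(D_R t) = 8.462 m; argument = (13.7 − 9.18808)/8.462 = 0.5332.
C = C₀ × ½·erfc(0.5332) = 54.5 × 0.2254 = 12.3 mg/L.

12.3 mg/L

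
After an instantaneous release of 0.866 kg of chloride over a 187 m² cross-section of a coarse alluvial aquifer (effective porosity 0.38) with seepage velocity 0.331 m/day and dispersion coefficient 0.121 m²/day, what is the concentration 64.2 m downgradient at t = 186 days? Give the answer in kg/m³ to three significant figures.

For an instantaneous plane source, C(x,t) = M/(n_e·A·√(4πDt)) · exp(−(x−vt)²/(4Dt)), with n_e·A the pore (flow) area.
Plume center vt = 0.331 × 186 = 61.566 m, so the well at 64.2 m is 2.634 m downgradient of the peak.
√(4πDt) = 16.82 m, giving peak height M/(n_e·A·√(4πDt)) = 0.866/(0.38 × 187 × 16.82) = 0.0007245 kg/m³.
(x−vt)²/(4Dt) = (2.634)²/(4 × 0.121 × 186) = 0.07707; exp(−0.07707) = 0.9258.
C = 0.0007245 × 0.9258 = 0.000671 kg/m³.

0.000671 kg/m³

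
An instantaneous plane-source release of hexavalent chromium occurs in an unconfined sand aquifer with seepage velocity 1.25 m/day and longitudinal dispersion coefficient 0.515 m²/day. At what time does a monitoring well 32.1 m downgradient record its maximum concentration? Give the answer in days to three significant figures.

For the 1D instantaneous-source solution, setting ∂C/∂t = 0 at fixed x gives v²t² + 2Dt − x² = 0, so t = (√(D² + v²x²) − D)/v².
√(D² + v²x²) = √(0.515² + 1.25² × 32.1²) = 40.13; v² = 1.5625.
t = (40.13 − 0.515)/1.5625 = 25.4 days (vs. the pure-advection estimate x/v = 25.7 d).

25.4 days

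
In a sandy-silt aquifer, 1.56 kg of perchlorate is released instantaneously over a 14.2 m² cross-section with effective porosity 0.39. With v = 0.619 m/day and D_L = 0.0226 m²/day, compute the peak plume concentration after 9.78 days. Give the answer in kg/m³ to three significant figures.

The peak of an instantaneous 1D plume sits at x = vt; there the Gaussian factor is 1 and C_max = M/(n_e·A·√(4πDt)), where n_e·A is the pore area the mass is dissolved in.
√(4πDt) = √(4π × 0.0226 × 9.78) = 1.667 m, so C_max = 1.56/(0.39 × 14.2 × 1.667) = 0.169 kg/m³.

0.169 kg/m³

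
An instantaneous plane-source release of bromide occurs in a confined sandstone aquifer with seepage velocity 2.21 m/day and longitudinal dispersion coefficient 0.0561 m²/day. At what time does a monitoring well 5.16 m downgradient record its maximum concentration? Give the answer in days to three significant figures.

For the 1D instantaneous-source solution, setting ∂C/∂t = 0 at fixed x gives v²t² + 2Dt − x² = 0, so t = (√(D² + v²x²) − D)/v².
√(D² + v²x²) = √(0.0561² + 2.21² × 5.16²) = 11.40; v² = 4.8841.
t = (11.40 − 0.0561)/4.8841 = 2.32 days (vs. the pure-advection estimate x/v = 2.33 d).

2.32 days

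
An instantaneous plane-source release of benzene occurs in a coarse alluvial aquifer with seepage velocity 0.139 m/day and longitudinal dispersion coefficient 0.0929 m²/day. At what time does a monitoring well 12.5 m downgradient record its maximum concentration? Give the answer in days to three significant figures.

For the 1D instantaneous-source solution, setting ∂C/∂t = 0 at fixed x gives v²t² + 2Dt − x² = 0, so t = (√(D² + v²x²) − D)/v².
√(D² + v²x²) = √(0.0929² + 0.139² × 12.5²) = 1.740; v² = 0.019321.
t = (1.740 − 0.0929)/0.019321 = 85.2 days (vs. the pure-advection estimate x/v = 89.9 d).

85.2 days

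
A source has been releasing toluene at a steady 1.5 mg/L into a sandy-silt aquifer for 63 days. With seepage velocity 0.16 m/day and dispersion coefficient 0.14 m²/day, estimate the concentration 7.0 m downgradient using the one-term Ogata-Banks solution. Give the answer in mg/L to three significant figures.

1.15 mg/L

For a continuous step input, C/C₀ ≈ ½·erfc((x−vt)/(2√(Dt))).
vt = 0.16 × 63 = 10.08 m and 2√(Dt) = 2√(0.14 × 63) = 5.940 m.
Argument (x−vt)/(2√(Dt)) = (7.0 − 10.08)/5.940 = -0.5185; ½·erfc(-0.5185) = 0.7683.
C = 1.5 × 0.7683 = 1.15 mg/L.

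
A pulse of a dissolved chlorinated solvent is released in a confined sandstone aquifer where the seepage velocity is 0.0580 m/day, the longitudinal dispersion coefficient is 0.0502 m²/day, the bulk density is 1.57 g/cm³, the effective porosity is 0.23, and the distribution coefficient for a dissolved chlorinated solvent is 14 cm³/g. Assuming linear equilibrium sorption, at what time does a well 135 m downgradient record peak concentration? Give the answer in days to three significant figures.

Retardation factor R = 1 + ρ_b·K_d/n = 1 + 1.57 × 14/0.23 = 96.57.
Sorption retards both mechanisms: v_R = v/R = 0.0006006 m/day, D_R = D/R = 0.0005198 m²/day.
Peak time from v_R²t² + 2D_R t − x² = 0: t = (√(D_R² + v_R²x²) − D_R)/v_R².
√(D_R² + v_R²x²) = √(0.0005198² + 0.0006006² × 135²) = 0.08108; v_R² = 3.607e-07.
t = (0.08108 − 0.0005198)/3.607e-07 = 223000 days.

223000 days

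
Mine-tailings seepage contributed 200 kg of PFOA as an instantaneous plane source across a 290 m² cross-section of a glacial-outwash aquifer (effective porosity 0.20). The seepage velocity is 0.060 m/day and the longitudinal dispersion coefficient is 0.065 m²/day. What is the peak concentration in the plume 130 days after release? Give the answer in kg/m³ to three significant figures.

0.335 kg/m³

The peak of an instantaneous 1D plume sits at x = vt; there the Gaussian factor is 1 and C_max = M/(n_e·A·√(4πDt)), where n_e·A is the pore area the mass is dissolved in.
√(4πDt) = √(4π × 0.065 × 130) = 10.30 m, so C_max = 200/(0.20 × 290 × 10.30) = 0.335 kg/m³.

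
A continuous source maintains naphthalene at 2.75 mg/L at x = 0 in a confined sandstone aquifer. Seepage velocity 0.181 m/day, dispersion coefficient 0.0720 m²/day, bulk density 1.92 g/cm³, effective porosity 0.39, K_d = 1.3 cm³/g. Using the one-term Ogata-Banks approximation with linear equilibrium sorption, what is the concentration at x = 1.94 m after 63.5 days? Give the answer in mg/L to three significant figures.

Retardation factor R = 1 + ρ_b·K_d/n = 1 + 1.92 × 1.3/0.39 = 7.400.
Sorption retards both mechanisms: v_R = v/R = 0.02446 m/day, D_R = D/R = 0.009730 m²/day.
v_R·t = 0.02446 × 63.5 = 1.55321 m; 2√(D_R t) = 1.572 m; argument = (1.94 − 1.55321)/1.572 = 0.2460.
C = C₀ × ½·erfc(0.2460) = 2.75 × 0.3640 = 1.00 mg/L.

1.00 mg/L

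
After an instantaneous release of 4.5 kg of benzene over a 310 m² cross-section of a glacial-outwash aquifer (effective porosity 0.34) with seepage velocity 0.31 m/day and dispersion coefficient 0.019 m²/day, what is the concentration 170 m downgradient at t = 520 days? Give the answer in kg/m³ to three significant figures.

0.000540 kg/m³

For an instantaneous plane source, C(x,t) = M/(n_e·A·√(4πDt)) · exp(−(x−vt)²/(4Dt)), with n_e·A the pore (flow) area.
Plume center vt = 0.31 × 520 = 161.2 m, so the well at 170 m is 8.8 m downgradient of the peak.
√(4πDt) = 11.14 m, giving peak height M/(n_e·A·√(4πDt)) = 4.5/(0.34 × 310 × 11.14) = 0.003833 kg/m³.
(x−vt)²/(4Dt) = (8.8)²/(4 × 0.019 × 520) = 1.960; exp(−1.960) = 0.1409.
C = 0.003833 × 0.1409 = 0.000540 kg/m³.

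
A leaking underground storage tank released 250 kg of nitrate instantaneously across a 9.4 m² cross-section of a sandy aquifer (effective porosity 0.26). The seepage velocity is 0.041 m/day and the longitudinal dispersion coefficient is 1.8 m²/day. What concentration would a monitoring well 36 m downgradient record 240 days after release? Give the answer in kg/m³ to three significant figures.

For an instantaneous plane source, C(x,t) = M/(n_e·A·√(4πDt)) · exp(−(x−vt)²/(4Dt)), with n_e·A the pore (flow) area.
Plume center vt = 0.041 × 240 = 9.84 m, so the well at 36 m is 26.16 m downgradient of the peak.
√(4πDt) = 73.68 m, giving peak height M/(n_e·A·√(4πDt)) = 250/(0.26 × 9.4 × 73.68) = 1.388 kg/m³.
(x−vt)²/(4Dt) = (26.16)²/(4 × 1.8 × 240) = 0.3960; exp(−0.3960) = 0.6730.
C = 1.388 × 0.6730 = 0.934 kg/m³.

0.934 kg/m³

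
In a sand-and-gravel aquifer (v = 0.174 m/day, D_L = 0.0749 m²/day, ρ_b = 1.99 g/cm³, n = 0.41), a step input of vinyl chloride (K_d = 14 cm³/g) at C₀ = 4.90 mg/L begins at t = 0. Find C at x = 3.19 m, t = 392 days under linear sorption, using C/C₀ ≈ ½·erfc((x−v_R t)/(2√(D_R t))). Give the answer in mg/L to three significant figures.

0.0419 mg/L

Retardation factor R = 1 + ρ_b·K_d/n = 1 + 1.99 × 14/0.41 = 68.95.
Sorption retards both mechanisms: v_R = v/R = 0.002524 m/day, D_R = D/R = 0.001086 m²/day.
v_R·t = 0.002524 × 392 = 0.989408 m; 2√(D_R t) = 1.305 m; argument = (3.19 − 0.989408)/1.305 = 1.686.
C = C₀ × ½·erfc(1.686) = 4.90 × 0.008554 = 0.0419 mg/L.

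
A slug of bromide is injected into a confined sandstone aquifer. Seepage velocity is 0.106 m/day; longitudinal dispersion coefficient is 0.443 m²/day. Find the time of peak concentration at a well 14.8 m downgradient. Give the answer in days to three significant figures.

For the 1D instantaneous-source solution, setting ∂C/∂t = 0 at fixed x gives v²t² + 2Dt − x² = 0, so t = (√(D² + v²x²) − D)/v².
√(D² + v²x²) = √(0.443² + 0.106² × 14.8²) = 1.630; v² = 0.011236.
t = (1.630 − 0.443)/0.011236 = 106 days (vs. the pure-advection estimate x/v = 140 d).

106 days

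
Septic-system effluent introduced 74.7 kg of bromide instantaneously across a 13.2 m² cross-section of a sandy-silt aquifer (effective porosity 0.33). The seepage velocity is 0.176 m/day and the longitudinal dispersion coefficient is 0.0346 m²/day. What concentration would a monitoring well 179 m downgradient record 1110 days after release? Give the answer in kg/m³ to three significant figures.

For an instantaneous plane source, C(x,t) = M/(n_e·A·√(4πDt)) · exp(−(x−vt)²/(4Dt)), with n_e·A the pore (flow) area.
Plume center vt = 0.176 × 1110 = 195.36 m, so the well at 179 m is 16.36 m upgradient of the peak.
√(4πDt) = 21.97 m, giving peak height M/(n_e·A·√(4πDt)) = 74.7/(0.33 × 13.2 × 21.97) = 0.7806 kg/m³.
(x−vt)²/(4Dt) = (-16.36)²/(4 × 0.0346 × 1110) = 1.742; exp(−1.742) = 0.1752.
C = 0.7806 × 0.1752 = 0.137 kg/m³.

0.137 kg/m³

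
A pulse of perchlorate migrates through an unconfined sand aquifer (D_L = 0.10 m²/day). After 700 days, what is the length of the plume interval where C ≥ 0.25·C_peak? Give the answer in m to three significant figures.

39.4 m

The plume is Gaussian with σ = √(2Dt) = √(2 × 0.10 × 700) = 11.83 m.
C/C_peak = exp(−Δx²/(2σ²)) = 0.25 ⇒ Δx = σ·√(−2 ln 0.25) = 11.83 × 1.665 = 19.70 m.
Width = 2Δx = 39.4 m.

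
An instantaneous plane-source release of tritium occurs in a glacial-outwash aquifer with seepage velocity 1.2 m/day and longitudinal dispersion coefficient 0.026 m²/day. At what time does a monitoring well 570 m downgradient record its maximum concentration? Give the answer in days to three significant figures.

475 days

For the 1D instantaneous-source solution, setting ∂C/∂t = 0 at fixed x gives v²t² + 2Dt − x² = 0, so t = (√(D² + v²x²) − D)/v².
√(D² + v²x²) = √(0.026² + 1.2² × 570²) = 684.0; v² = 1.44.
t = (684.0 − 0.026)/1.44 = 475 days (vs. the pure-advection estimate x/v = 475 d).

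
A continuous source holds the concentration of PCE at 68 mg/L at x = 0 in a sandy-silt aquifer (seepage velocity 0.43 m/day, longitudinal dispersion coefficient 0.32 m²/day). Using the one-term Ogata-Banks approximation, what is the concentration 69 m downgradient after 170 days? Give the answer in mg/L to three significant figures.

For a continuous step input, C/C₀ ≈ ½·erfc((x−vt)/(2√(Dt))).
vt = 0.43 × 170 = 73.1 m and 2√(Dt) = 2√(0.32 × 170) = 14.75 m.
Argument (x−vt)/(2√(Dt)) = (69 − 73.1)/14.75 = -0.2780; ½·erfc(-0.2780) = 0.6529.
C = 68 × 0.6529 = 44.4 mg/L.

44.4 mg/L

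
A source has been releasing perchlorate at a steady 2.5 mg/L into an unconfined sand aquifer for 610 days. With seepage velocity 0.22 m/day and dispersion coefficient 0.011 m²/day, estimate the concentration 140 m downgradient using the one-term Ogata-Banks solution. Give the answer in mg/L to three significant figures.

For a continuous step input, C/C₀ ≈ ½·erfc((x−vt)/(2√(Dt))).
vt = 0.22 × 610 = 134.2 m and 2√(Dt) = 2√(0.011 × 610) = 5.181 m.
Argument (x−vt)/(2√(Dt)) = (140 − 134.2)/5.181 = 1.119; ½·erfc(1.119) = 0.05677.
C = 2.5 × 0.05677 = 0.142 mg/L.

0.142 mg/L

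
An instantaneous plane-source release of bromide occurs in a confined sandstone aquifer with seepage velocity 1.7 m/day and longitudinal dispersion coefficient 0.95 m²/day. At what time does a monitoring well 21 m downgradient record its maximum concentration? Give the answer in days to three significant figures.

For the 1D instantaneous-source solution, setting ∂C/∂t = 0 at fixed x gives v²t² + 2Dt − x² = 0, so t = (√(D² + v²x²) − D)/v².
√(D² + v²x²) = √(0.95² + 1.7² × 21²) = 35.71; v² = 2.89.
t = (35.71 − 0.95)/2.89 = 12.0 days (vs. the pure-advection estimate x/v = 12.4 d).

12.0 days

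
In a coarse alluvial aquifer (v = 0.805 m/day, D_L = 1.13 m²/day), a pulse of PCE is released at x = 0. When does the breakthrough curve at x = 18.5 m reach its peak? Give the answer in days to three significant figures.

21.3 days

For the 1D instantaneous-source solution, setting ∂C/∂t = 0 at fixed x gives v²t² + 2Dt − x² = 0, so t = (√(D² + v²x²) − D)/v².
√(D² + v²x²) = √(1.13² + 0.805² × 18.5²) = 14.94; v² = 0.648025.
t = (14.94 − 1.13)/0.648025 = 21.3 days (vs. the pure-advection estimate x/v = 23.0 d).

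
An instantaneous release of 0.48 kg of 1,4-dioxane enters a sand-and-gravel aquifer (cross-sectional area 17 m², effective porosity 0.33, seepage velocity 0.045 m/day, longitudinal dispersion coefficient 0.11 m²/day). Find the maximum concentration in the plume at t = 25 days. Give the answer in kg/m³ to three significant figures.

0.0146 kg/m³

The peak of an instantaneous 1D plume sits at x = vt; there the Gaussian factor is 1 and C_max = M/(n_e·A·√(4πDt)), where n_e·A is the pore area the mass is dissolved in.
√(4πDt) = √(4π × 0.11 × 25) = 5.879 m, so C_max = 0.48/(0.33 × 17 × 5.879) = 0.0146 kg/m³.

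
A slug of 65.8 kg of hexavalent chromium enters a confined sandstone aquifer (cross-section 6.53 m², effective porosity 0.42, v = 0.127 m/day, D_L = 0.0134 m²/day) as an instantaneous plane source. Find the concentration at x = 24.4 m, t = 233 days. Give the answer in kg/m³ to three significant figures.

For an instantaneous plane source, C(x,t) = M/(n_e·A·√(4πDt)) · exp(−(x−vt)²/(4Dt)), with n_e·A the pore (flow) area.
Plume center vt = 0.127 × 233 = 29.591 m, so the well at 24.4 m is 5.191 m upgradient of the peak.
√(4πDt) = 6.264 m, giving peak height M/(n_e·A·√(4πDt)) = 65.8/(0.42 × 6.53 × 6.264) = 3.830 kg/m³.
(x−vt)²/(4Dt) = (-5.191)²/(4 × 0.0134 × 233) = 2.158; exp(−2.158) = 0.1156.
C = 3.830 × 0.1156 = 0.443 kg/m³.

0.443 kg/m³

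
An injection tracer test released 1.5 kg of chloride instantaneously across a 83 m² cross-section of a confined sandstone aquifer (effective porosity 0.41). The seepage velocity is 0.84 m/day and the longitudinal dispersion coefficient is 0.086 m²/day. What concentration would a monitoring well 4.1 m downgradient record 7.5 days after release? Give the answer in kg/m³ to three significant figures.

For an instantaneous plane source, C(x,t) = M/(n_e·A·√(4πDt)) · exp(−(x−vt)²/(4Dt)), with n_e·A the pore (flow) area.
Plume center vt = 0.84 × 7.5 = 6.3 m, so the well at 4.1 m is 2.2 m upgradient of the peak.
√(4πDt) = 2.847 m, giving peak height M/(n_e·A·√(4πDt)) = 1.5/(0.41 × 83 × 2.847) = 0.01548 kg/m³.
(x−vt)²/(4Dt) = (-2.2)²/(4 × 0.086 × 7.5) = 1.876; exp(−1.876) = 0.1532.
C = 0.01548 × 0.1532 = 0.00237 kg/m³.

0.00237 kg/m³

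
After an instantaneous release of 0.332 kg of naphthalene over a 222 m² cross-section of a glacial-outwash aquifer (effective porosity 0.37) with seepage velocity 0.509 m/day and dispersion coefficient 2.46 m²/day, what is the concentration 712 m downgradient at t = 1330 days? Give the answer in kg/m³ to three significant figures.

1.81e-05 kg/m³

For an instantaneous plane source, C(x,t) = M/(n_e·A·√(4πDt)) · exp(−(x−vt)²/(4Dt)), with n_e·A the pore (flow) area.
Plume center vt = 0.509 × 1330 = 676.97 m, so the well at 712 m is 35.03 m downgradient of the peak.
√(4πDt) = 202.8 m, giving peak height M/(n_e·A·√(4πDt)) = 0.332/(0.37 × 222 × 202.8) = 1.993e-05 kg/m³.
(x−vt)²/(4Dt) = (35.03)²/(4 × 2.46 × 1330) = 0.09376; exp(−0.09376) = 0.9105.
C = 1.993e-05 × 0.9105 = 1.81e-05 kg/m³.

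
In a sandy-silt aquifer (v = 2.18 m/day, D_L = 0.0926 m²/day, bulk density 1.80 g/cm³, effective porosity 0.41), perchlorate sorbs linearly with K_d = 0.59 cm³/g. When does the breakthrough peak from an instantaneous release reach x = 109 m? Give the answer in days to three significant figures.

179 days

Retardation factor R = 1 + ρ_b·K_d/n = 1 + 1.80 × 0.59/0.41 = 3.590.
Sorption retards both mechanisms: v_R = v/R = 0.6072 m/day, D_R = D/R = 0.02579 m²/day.
Peak time from v_R²t² + 2D_R t − x² = 0: t = (√(D_R² + v_R²x²) − D_R)/v_R².
√(D_R² + v_R²x²) = √(0.02579² + 0.6072² × 109²) = 66.18; v_R² = 0.3687.
t = (66.18 − 0.02579)/0.3687 = 179 days.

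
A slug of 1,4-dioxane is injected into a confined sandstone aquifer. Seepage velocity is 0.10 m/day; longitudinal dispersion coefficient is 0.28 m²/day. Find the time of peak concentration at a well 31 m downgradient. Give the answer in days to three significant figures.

283 days

For the 1D instantaneous-source solution, setting ∂C/∂t = 0 at fixed x gives v²t² + 2Dt − x² = 0, so t = (√(D² + v²x²) − D)/v².
√(D² + v²x²) = √(0.28² + 0.10² × 31²) = 3.113; v² = 0.01.
t = (3.113 − 0.28)/0.01 = 283 days (vs. the pure-advection estimate x/v = 310 d).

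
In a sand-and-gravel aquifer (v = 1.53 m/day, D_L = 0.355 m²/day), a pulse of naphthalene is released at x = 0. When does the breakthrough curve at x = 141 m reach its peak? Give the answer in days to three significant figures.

92.0 days

For the 1D instantaneous-source solution, setting ∂C/∂t = 0 at fixed x gives v²t² + 2Dt − x² = 0, so t = (√(D² + v²x²) − D)/v².
√(D² + v²x²) = √(0.355² + 1.53² × 141²) = 215.7; v² = 2.3409.
t = (215.7 − 0.355)/2.3409 = 92.0 days (vs. the pure-advection estimate x/v = 92.2 d).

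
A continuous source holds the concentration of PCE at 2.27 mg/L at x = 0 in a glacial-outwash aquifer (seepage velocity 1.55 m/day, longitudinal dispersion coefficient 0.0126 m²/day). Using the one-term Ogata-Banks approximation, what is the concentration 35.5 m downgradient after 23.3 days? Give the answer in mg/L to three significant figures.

1.79 mg/L

For a continuous step input, C/C₀ ≈ ½·erfc((x−vt)/(2√(Dt))).
vt = 1.55 × 23.3 = 36.115 m and 2√(Dt) = 2√(0.0126 × 23.3) = 1.084 m.
Argument (x−vt)/(2√(Dt)) = (35.5 − 36.115)/1.084 = -0.5673; ½·erfc(-0.5673) = 0.7888.
C = 2.27 × 0.7888 = 1.79 mg/L.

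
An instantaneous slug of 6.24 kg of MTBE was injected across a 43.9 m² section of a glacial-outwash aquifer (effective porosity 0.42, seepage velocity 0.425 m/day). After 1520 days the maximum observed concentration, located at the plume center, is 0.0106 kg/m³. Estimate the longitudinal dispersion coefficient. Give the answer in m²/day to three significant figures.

0.0534 m²/day

At the plume center C_max = M/(n_e·A·√(4πDt)), so D = M²/(4πt·(n_e·A·C_max)²).
n_e·A·C_max = 0.42 × 43.9 × 0.0106 = 0.1954 kg/m.
D = 6.24²/(4π × 1520 × 0.1954²) = 0.0534 m²/day.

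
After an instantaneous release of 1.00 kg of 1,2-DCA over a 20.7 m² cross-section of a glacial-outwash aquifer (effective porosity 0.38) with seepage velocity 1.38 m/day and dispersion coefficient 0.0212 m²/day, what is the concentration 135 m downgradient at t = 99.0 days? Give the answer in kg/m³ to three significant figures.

0.0181 kg/m³

For an instantaneous plane source, C(x,t) = M/(n_e·A·√(4πDt)) · exp(−(x−vt)²/(4Dt)), with n_e·A the pore (flow) area.
Plume center vt = 1.38 × 99.0 = 136.62 m, so the well at 135 m is 1.62 m upgradient of the peak.
√(4πDt) = 5.136 m, giving peak height M/(n_e·A·√(4πDt)) = 1.00/(0.38 × 20.7 × 5.136) = 0.02475 kg/m³.
(x−vt)²/(4Dt) = (-1.62)²/(4 × 0.0212 × 99.0) = 0.3126; exp(−0.3126) = 0.7315.
C = 0.02475 × 0.7315 = 0.0181 kg/m³.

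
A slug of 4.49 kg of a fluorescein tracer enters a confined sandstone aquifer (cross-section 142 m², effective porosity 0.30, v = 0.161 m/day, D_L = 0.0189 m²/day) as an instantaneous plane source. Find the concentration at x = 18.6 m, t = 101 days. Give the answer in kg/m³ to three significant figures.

0.0105 kg/m³

For an instantaneous plane source, C(x,t) = M/(n_e·A·√(4πDt)) · exp(−(x−vt)²/(4Dt)), with n_e·A the pore (flow) area.
Plume center vt = 0.161 × 101 = 16.261 m, so the well at 18.6 m is 2.339 m downgradient of the peak.
√(4πDt) = 4.898 m, giving peak height M/(n_e·A·√(4πDt)) = 4.49/(0.30 × 142 × 4.898) = 0.02152 kg/m³.
(x−vt)²/(4Dt) = (2.339)²/(4 × 0.0189 × 101) = 0.7165; exp(−0.7165) = 0.4885.
C = 0.02152 × 0.4885 = 0.0105 kg/m³.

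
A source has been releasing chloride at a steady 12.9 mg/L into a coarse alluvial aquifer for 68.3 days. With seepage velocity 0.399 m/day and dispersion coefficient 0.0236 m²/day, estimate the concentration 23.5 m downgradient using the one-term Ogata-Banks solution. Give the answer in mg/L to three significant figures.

12.7 mg/L

For a continuous step input, C/C₀ ≈ ½·erfc((x−vt)/(2√(Dt))).
vt = 0.399 × 68.3 = 27.2517 m and 2√(Dt) = 2√(0.0236 × 68.3) = 2.539 m.
Argument (x−vt)/(2√(Dt)) = (23.5 − 27.2517)/2.539 = -1.478; ½·erfc(-1.478) = 0.9817.
C = 12.9 × 0.9817 = 12.7 mg/L.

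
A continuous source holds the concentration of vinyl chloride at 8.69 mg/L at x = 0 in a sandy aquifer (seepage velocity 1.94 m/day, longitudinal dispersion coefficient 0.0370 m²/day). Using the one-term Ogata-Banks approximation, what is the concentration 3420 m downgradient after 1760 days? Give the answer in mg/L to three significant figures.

For a continuous step input, C/C₀ ≈ ½·erfc((x−vt)/(2√(Dt))).
vt = 1.94 × 1760 = 3414.4 m and 2√(Dt) = 2√(0.0370 × 1760) = 16.14 m.
Argument (x−vt)/(2√(Dt)) = (3420 − 3414.4)/16.14 = 0.3470; ½·erfc(0.3470) = 0.3118.
C = 8.69 × 0.3118 = 2.71 mg/L.

2.71 mg/L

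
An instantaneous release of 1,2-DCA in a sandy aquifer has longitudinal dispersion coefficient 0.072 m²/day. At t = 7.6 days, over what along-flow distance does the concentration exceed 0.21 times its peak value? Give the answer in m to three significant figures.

3.70 m

The plume is Gaussian with σ = √(2Dt) = √(2 × 0.072 × 7.6) = 1.046 m.
C/C_peak = exp(−Δx²/(2σ²)) = 0.21 ⇒ Δx = σ·√(−2 ln 0.21) = 1.046 × 1.767 = 1.848 m.
Width = 2Δx = 3.70 m.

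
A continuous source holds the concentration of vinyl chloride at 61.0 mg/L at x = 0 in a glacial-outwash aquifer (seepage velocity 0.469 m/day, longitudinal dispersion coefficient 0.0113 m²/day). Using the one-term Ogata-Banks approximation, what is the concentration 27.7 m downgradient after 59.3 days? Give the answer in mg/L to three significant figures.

For a continuous step input, C/C₀ ≈ ½·erfc((x−vt)/(2√(Dt))).
vt = 0.469 × 59.3 = 27.8117 m and 2√(Dt) = 2√(0.0113 × 59.3) = 1.637 m.
Argument (x−vt)/(2√(Dt)) = (27.7 − 27.8117)/1.637 = -0.06823; ½·erfc(-0.06823) = 0.5384.
C = 61.0 × 0.5384 = 32.8 mg/L.

32.8 mg/L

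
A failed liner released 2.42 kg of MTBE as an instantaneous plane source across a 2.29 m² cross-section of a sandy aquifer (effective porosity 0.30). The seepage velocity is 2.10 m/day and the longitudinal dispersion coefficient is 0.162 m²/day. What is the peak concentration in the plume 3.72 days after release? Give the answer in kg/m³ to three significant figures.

The peak of an instantaneous 1D plume sits at x = vt; there the Gaussian factor is 1 and C_max = M/(n_e·A·√(4πDt)), where n_e·A is the pore area the mass is dissolved in.
√(4πDt) = √(4π × 0.162 × 3.72) = 2.752 m, so C_max = 2.42/(0.30 × 2.29 × 2.752) = 1.28 kg/m³.

1.28 kg/m³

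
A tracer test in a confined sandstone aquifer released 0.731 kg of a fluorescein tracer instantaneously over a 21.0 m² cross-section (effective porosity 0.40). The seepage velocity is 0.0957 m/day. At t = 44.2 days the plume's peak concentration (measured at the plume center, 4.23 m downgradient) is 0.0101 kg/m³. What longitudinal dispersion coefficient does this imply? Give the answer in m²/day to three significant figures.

At the plume center C_max = M/(n_e·A·√(4πDt)), so D = M²/(4πt·(n_e·A·C_max)²).
n_e·A·C_max = 0.40 × 21.0 × 0.0101 = 0.08484 kg/m.
D = 0.731²/(4π × 44.2 × 0.08484²) = 0.134 m²/day.

0.134 m²/day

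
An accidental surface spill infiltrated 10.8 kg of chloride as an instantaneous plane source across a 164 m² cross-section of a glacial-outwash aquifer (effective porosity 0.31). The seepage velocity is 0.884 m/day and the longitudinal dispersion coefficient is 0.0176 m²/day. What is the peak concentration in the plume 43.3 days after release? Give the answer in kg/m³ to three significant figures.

0.0686 kg/m³

The peak of an instantaneous 1D plume sits at x = vt; there the Gaussian factor is 1 and C_max = M/(n_e·A·√(4πDt)), where n_e·A is the pore area the mass is dissolved in.
√(4πDt) = √(4π × 0.0176 × 43.3) = 3.095 m, so C_max = 10.8/(0.31 × 164 × 3.095) = 0.0686 kg/m³.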